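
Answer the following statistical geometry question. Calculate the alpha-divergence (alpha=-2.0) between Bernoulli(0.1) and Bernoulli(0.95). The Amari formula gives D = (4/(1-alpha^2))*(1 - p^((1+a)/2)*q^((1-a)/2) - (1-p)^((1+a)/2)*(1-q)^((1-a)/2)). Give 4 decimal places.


Amari alpha-divergence:
D = (4/(1-alpha^2))*(1 - p^((1+a)/2)*q^((1-a)/2) - (1-p)^((1+a)/2)*(1-q)^((1-a)/2)).
alpha = -2.0, p = 0.1, q = 0.95.
e1 = (1+alpha)/2 = -0.5, e2 = (1-alpha)/2 = 1.5.
t1 = p^e1 * q^e2 = 0.1^-0.5 * 0.95^1.5 = 2.928097.
t2 = (1-p)^e1 * (1-q)^e2 = 0.9^-0.5 * 0.05^1.5 = 0.011785.
4/(1-alpha^2) = -1.333333.
D = -1.333333*(1 - 2.928097 - 0.011785) = 2.5865

2.5865


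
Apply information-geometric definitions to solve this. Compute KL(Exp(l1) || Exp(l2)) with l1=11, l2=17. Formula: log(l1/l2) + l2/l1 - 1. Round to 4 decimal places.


KL divergence for exponential family:
KL = log(l1/l2) + l2/l1 - 1.
log(11/17) = -0.435318.
17/11 = 1.545455.
KL = -0.435318 + 1.545455 - 1 = 0.1101

0.1101


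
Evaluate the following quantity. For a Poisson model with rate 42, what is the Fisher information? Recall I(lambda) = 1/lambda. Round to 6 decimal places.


Fisher information for Poisson: I(lambda) = 1/lambda.
lambda = 42.
I(lambda) = 1/42 = 0.023810

0.023810


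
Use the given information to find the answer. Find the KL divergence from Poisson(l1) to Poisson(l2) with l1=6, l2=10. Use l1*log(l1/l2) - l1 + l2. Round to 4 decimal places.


KL divergence for Poisson:
KL = l1*log(l1/l2) - l1 + l2.
l1 = 6, l2 = 10.
log(6/10) = -0.510826.
l1*log(l1/l2) = 6 * -0.510826 = -3.064954.
KL = -3.064954 - 6 + 10 = 0.9350

0.9350


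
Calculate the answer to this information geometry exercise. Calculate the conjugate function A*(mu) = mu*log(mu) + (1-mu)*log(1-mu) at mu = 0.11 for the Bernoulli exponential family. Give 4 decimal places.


Legendre transform for Bernoulli:
A*(mu) = mu*log(mu) + (1-mu)*log(1-mu).
mu = 0.11, 1-mu = 0.89.
mu*log(mu) = 0.11*log(0.11) = -0.2428.
(1-mu)*log(1-mu) = 0.89*log(0.89) = -0.103715.
A* = -0.2428 + -0.103715 = -0.3465

-0.3465


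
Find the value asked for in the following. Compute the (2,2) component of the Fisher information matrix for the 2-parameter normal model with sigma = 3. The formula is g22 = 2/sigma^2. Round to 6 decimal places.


For the 2-parameter normal family, the Fisher metric has:
  g11 = 1/sigma^2, g22 = 2/sigma^2.
sigma = 3, sigma^2 = 9.
g22 = 0.222222

0.222222


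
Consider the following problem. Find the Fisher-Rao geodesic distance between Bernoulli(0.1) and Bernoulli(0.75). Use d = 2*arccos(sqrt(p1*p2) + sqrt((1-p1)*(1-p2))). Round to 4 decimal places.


Geodesic distance on Bernoulli manifold:
d(p1,p2) = 2*arccos(sqrt(p1*p2) + sqrt((1-p1)*(1-p2))).
sqrt(p1*p2) = sqrt(0.1*0.75) = 0.273861.
sqrt((1-p1)*(1-p2)) = sqrt(0.9*0.25) = 0.474342.
arg = 0.273861 + 0.474342 = 0.748203.
d = 2*arccos(0.748203) = 1.4509

1.4509


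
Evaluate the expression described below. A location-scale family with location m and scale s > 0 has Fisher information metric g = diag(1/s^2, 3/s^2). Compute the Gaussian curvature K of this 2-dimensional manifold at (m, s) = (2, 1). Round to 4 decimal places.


The metric has the form g = (A dm^2 + B ds^2)/s^2 with A = 1, B = 3.
Substitute u = sqrt(A/B)*m: g = B*(du^2 + ds^2)/s^2, i.e. B times the
Poincare upper half-plane metric, which has constant Gaussian curvature -1.
Scaling a 2D metric by a constant c divides the Gaussian curvature by c,
so K = -1/B = -1/(3) = -0.3333 everywhere (the point (m, s) = (2, 1) is irrelevant:
the curvature is constant).
The requested Gaussian curvature is K = -0.3333.

-0.3333


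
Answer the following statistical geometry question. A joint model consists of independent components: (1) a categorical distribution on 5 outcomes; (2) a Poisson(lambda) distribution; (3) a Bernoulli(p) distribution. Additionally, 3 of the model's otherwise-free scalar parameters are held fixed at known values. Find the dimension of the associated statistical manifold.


The dimension of a statistical manifold equals the number of free
(independent) real parameters of the model. For a product of independent
blocks the parameter counts add.
- categorical on 5 outcomes (probabilities sum to 1): 5-1 = 4.
- Poisson (lambda): 1.
- Bernoulli (p): 1.
Total = 4 + 1 + 1 = 6.
3 parameter(s) fixed at known values: 6 - 3 = 3.
Dimension = 3

3


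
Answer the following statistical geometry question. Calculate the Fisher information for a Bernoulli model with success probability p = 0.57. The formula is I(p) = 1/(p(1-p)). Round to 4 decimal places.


For Bernoulli(p), Fisher information is I(p) = 1/(p*(1-p)).
p = 0.57, 1-p = 0.43.
p*(1-p) = 0.2451.
I(p) = 1/0.2451 = 4.0800

4.0800


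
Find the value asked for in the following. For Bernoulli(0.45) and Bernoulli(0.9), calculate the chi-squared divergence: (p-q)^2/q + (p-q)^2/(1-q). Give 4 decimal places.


Chi-squared divergence between Bernoulli distributions:
chi^2 = (p-q)^2/q + (p-q)^2/(1-q).
p = 0.45, q = 0.9, p-q = -0.45.
(p-q)^2 = 0.2025.
term1 = 0.2025/0.9 = 0.225.
term2 = 0.2025/0.1 = 2.025.
chi^2 = 0.225 + 2.025 = 2.2500

2.2500


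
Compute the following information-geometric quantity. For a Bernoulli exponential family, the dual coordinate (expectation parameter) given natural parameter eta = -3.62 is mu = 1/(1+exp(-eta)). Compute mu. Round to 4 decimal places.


Dual coordinate (expectation parameter) for Bernoulli:
mu = 1/(1+exp(-eta)).
eta = -3.62.
exp(-eta) = exp(3.62) = 37.337568.
mu = 1/(1+37.337568) = 0.0261

0.0261


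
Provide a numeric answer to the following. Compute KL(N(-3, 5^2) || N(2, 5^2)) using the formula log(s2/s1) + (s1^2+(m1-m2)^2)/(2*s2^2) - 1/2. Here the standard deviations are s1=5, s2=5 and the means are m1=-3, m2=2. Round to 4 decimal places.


KL divergence between normal distributions:
KL = log(s2/s1) + (s1^2 + (m1-m2)^2)/(2*s2^2) - 1/2.
log(5/5) = 0.0.
(5^2 + (-3-2)^2)/(2*5^2) = (25 + 25)/50 = 1.0.
KL = 0.0 + 1.0 - 0.5 = 0.5000

0.5000


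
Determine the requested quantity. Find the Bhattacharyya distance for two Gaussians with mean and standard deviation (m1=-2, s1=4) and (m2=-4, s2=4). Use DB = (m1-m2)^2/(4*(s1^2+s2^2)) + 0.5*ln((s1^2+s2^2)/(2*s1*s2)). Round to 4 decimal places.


Bhattacharyya distance between two Gaussians:
DB = (m1-m2)^2/(4*(s1^2+s2^2)) + (1/2)*ln((s1^2+s2^2)/(2*s1*s2)).
(m1-m2)^2 = (2)^2 = 4.
s1^2+s2^2 = 16 + 16 = 32.
term1 = 4/128 = 0.03125.
term2 = 0.5*ln(32/32.0) = 0.0.
DB = 0.03125 + 0.0 = 0.0313

0.0313


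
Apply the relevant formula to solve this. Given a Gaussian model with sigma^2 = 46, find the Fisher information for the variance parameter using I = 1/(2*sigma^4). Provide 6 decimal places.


Fisher information for variance: I(sigma^2) = 1/(2*sigma^4).
sigma^2 = 46, so sigma^4 = 2116.
I = 1/(2*2116) = 1/4232 = 0.000236

0.000236


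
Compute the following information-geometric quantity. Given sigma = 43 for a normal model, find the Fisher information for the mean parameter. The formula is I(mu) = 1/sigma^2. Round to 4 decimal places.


The Fisher information for the mean of a normal distribution is I(mu) = 1/sigma^2.
sigma = 43, so sigma^2 = 1849.
I(mu) = 1/1849 = 0.0005

0.0005


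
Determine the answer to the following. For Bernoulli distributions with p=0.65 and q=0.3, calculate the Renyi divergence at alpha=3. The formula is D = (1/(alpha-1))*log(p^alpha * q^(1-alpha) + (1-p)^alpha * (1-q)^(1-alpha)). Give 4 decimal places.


Renyi divergence of order alpha between Bernoulli distributions:
D = (1/(alpha-1))*log(p^alpha * q^(1-alpha) + (1-p)^alpha * (1-q)^(1-alpha)).
alpha = 3, p = 0.65, q = 0.3.
p^alpha * q^(1-alpha) = 0.65^3 * 0.3^-2 = 3.051389.
(1-p)^alpha * (1-q)^(1-alpha) = 0.35^3 * 0.7^-2 = 0.0875.
sum = 3.051389 + 0.0875 = 3.138889.
D = (1/2)*log(3.138889) = 0.5719

0.5719


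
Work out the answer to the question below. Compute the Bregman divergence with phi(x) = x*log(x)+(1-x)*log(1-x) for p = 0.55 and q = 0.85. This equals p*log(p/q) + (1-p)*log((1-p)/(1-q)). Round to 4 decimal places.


Bregman divergence with negative entropy generator:
D = p*log(p/q) + (1-p)*log((1-p)/(1-q)).
p = 0.55, q = 0.85.
p*log(p/q) = 0.55*log(0.55/0.85) = -0.239425.
(1-p)*log((1-p)/(1-q)) = 0.45*log(0.45/0.15) = 0.494376.
D = -0.239425 + 0.494376 = 0.2550

0.2550


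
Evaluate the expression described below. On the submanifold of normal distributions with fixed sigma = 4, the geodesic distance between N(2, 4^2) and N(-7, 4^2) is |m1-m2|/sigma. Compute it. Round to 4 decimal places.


On the fixed-variance normal subfamily, geodesic distance = |m1-m2|/sigma.
|2 - -7| = 9.
sigma = 4.
d = 9/4 = 2.2500

2.2500


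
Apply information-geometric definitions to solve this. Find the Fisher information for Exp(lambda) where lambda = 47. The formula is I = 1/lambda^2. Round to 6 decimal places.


Fisher information for exponential: I(lambda) = 1/lambda^2.
lambda = 47, lambda^2 = 2209.
I = 1/2209 = 0.000453

0.000453


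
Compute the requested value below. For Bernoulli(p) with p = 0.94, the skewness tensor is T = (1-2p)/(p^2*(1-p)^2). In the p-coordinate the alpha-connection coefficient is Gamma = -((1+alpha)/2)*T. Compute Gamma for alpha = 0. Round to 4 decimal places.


Skewness (Amari-Chentsov) tensor: T = (1-2p)/(p^2*(1-p)^2).
p = 0.94, 1-2p = -0.88, p^2 = 0.8836, (1-p)^2 = 0.0036.
T = -0.88/(0.8836 * 0.0036) = -276.646044.
In the p-coordinate, Gamma^(alpha) = Gamma^(0) - (alpha/2)*T with Gamma^(0) = (1/2)*g'(p) = -T/2,
so Gamma^(alpha) = -((1+alpha)/2)*T.
alpha = 0, -(1+alpha)/2 = -0.5.
Gamma = -0.5 * -276.646044 = 138.3230

138.3230


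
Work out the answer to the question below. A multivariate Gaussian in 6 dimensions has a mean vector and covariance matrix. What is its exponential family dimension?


Exponential family dimension calculation:
For 6-dim MVN: mean has 6 params, covariance has 6*7/2 = 21 unique entries.
Total dim = 6 + 21 = 27.

27


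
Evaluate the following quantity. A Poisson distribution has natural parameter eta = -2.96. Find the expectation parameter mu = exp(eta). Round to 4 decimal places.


Expectation parameter for Poisson exponential family:
mu = exp(eta).
eta = -2.96.
mu = exp(-2.96) = 0.0518

0.0518


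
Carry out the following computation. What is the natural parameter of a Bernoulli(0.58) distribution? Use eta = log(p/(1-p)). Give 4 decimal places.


Natural parameter for Bernoulli: eta = log(p/(1-p)).
p = 0.58, 1-p = 0.42.
p/(1-p) = 1.380952.
eta = log(1.380952) = 0.3228

0.3228


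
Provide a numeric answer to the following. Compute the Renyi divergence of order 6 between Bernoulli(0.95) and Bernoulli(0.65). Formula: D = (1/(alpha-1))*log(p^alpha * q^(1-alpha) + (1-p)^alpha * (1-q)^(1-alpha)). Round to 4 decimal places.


Renyi divergence of order alpha between Bernoulli distributions:
D = (1/(alpha-1))*log(p^alpha * q^(1-alpha) + (1-p)^alpha * (1-q)^(1-alpha)).
alpha = 6, p = 0.95, q = 0.65.
p^alpha * q^(1-alpha) = 0.95^6 * 0.65^-5 = 6.335412.
(1-p)^alpha * (1-q)^(1-alpha) = 0.05^6 * 0.35^-5 = 3e-06.
sum = 6.335412 + 3e-06 = 6.335415.
D = (1/5)*log(6.335415) = 0.3692

0.3692


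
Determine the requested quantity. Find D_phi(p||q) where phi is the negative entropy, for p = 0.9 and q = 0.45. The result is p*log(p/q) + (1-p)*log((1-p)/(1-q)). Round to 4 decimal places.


Bregman divergence with negative entropy generator:
D = p*log(p/q) + (1-p)*log((1-p)/(1-q)).
p = 0.9, q = 0.45.
p*log(p/q) = 0.9*log(0.9/0.45) = 0.623832.
(1-p)*log((1-p)/(1-q)) = 0.1*log(0.1/0.55) = -0.170475.
D = 0.623832 + -0.170475 = 0.4534

0.4534


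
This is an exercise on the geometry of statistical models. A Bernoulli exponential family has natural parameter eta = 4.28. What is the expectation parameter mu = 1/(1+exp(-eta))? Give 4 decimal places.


Dual coordinate (expectation parameter) for Bernoulli:
mu = 1/(1+exp(-eta)).
eta = 4.28.
exp(-eta) = exp(-4.28) = 0.013843.
mu = 1/(1+0.013843) = 0.9863

0.9863


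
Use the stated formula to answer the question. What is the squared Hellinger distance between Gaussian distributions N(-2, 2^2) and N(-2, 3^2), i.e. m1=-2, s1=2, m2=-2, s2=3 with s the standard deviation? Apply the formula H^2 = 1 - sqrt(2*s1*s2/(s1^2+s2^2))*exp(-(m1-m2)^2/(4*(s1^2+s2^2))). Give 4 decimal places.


Squared Hellinger distance for Gaussians:
H^2 = 1 - sqrt(2*s1*s2/(s1^2+s2^2)) * exp(-(m1-m2)^2/(4*(s1^2+s2^2))).
s1^2 = 4, s2^2 = 9, s1^2+s2^2 = 13.
sqrt(2*2*3/(13)) = 0.960769.
(m1-m2)^2 = (0)^2 = 0.
exp(-0/(4*13)) = exp(0.0) = 1.0.
H^2 = 1 - 0.960769*1.0 = 0.0392

0.0392


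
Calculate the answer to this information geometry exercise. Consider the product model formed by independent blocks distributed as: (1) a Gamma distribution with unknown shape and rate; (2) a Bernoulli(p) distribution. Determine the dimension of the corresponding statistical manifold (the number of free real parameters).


The dimension of a statistical manifold equals the number of free
(independent) real parameters of the model. For a product of independent
blocks the parameter counts add.
- Gamma (shape, rate): 2.
- Bernoulli (p): 1.
Total = 2 + 1 = 3.
Dimension = 3

3


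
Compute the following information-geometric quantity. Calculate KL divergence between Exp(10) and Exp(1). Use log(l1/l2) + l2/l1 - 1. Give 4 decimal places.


KL divergence for exponential family:
KL = log(l1/l2) + l2/l1 - 1.
log(10/1) = 2.302585.
1/10 = 0.1.
KL = 2.302585 + 0.1 - 1 = 1.4026

1.4026


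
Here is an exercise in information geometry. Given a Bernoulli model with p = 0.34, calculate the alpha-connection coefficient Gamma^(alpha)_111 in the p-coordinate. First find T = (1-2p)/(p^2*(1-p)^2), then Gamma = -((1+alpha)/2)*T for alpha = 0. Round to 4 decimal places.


Skewness (Amari-Chentsov) tensor: T = (1-2p)/(p^2*(1-p)^2).
p = 0.34, 1-2p = 0.32, p^2 = 0.1156, (1-p)^2 = 0.4356.
T = 0.32/(0.1156 * 0.4356) = 6.354835.
In the p-coordinate, Gamma^(alpha) = Gamma^(0) - (alpha/2)*T with Gamma^(0) = (1/2)*g'(p) = -T/2,
so Gamma^(alpha) = -((1+alpha)/2)*T.
alpha = 0, -(1+alpha)/2 = -0.5.
Gamma = -0.5 * 6.354835 = -3.1774

-3.1774


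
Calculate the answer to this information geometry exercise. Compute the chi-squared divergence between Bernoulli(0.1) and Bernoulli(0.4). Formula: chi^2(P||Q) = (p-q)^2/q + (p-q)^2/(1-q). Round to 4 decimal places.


Chi-squared divergence between Bernoulli distributions:
chi^2 = (p-q)^2/q + (p-q)^2/(1-q).
p = 0.1, q = 0.4, p-q = -0.3.
(p-q)^2 = 0.09.
term1 = 0.09/0.4 = 0.225.
term2 = 0.09/0.6 = 0.15.
chi^2 = 0.225 + 0.15 = 0.3750

0.3750


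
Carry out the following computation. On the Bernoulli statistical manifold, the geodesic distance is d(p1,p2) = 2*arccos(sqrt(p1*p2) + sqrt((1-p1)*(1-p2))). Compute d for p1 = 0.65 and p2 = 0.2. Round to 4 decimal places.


Geodesic distance on Bernoulli manifold:
d(p1,p2) = 2*arccos(sqrt(p1*p2) + sqrt((1-p1)*(1-p2))).
sqrt(p1*p2) = sqrt(0.65*0.2) = 0.360555.
sqrt((1-p1)*(1-p2)) = sqrt(0.35*0.8) = 0.52915.
arg = 0.360555 + 0.52915 = 0.889705.
d = 2*arccos(0.889705) = 0.9482

0.9482


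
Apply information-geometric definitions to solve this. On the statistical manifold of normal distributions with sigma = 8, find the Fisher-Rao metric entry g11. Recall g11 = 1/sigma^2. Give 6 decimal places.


For the 2-parameter normal family, the Fisher metric has:
  g11 = 1/sigma^2, g22 = 2/sigma^2.
sigma = 8, sigma^2 = 64.
g11 = 0.015625

0.015625


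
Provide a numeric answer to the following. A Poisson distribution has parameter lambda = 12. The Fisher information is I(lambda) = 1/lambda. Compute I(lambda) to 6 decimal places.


Fisher information for Poisson: I(lambda) = 1/lambda.
lambda = 12.
I(lambda) = 1/12 = 0.083333

0.083333


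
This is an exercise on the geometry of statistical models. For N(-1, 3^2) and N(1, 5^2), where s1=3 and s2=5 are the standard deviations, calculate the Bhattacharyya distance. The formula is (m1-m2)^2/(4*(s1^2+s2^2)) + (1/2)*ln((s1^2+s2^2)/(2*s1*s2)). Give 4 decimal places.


Bhattacharyya distance between two Gaussians:
DB = (m1-m2)^2/(4*(s1^2+s2^2)) + (1/2)*ln((s1^2+s2^2)/(2*s1*s2)).
(m1-m2)^2 = (-2)^2 = 4.
s1^2+s2^2 = 9 + 25 = 34.
term1 = 4/136 = 0.029412.
term2 = 0.5*ln(34/30.0) = 0.062582.
DB = 0.029412 + 0.062582 = 0.0920

0.0920


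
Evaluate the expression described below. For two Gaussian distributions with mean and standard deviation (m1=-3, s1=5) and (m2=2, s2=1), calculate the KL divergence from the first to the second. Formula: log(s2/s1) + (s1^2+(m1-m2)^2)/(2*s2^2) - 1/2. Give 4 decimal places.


KL divergence between normal distributions:
KL = log(s2/s1) + (s1^2 + (m1-m2)^2)/(2*s2^2) - 1/2.
log(1/5) = -1.609438.
(5^2 + (-3-2)^2)/(2*1^2) = (25 + 25)/2 = 25.0.
KL = -1.609438 + 25.0 - 0.5 = 22.8906

22.8906


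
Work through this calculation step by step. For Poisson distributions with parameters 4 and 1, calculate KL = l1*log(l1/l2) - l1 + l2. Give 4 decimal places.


KL divergence for Poisson:
KL = l1*log(l1/l2) - l1 + l2.
l1 = 4, l2 = 1.
log(4/1) = 1.386294.
l1*log(l1/l2) = 4 * 1.386294 = 5.545177.
KL = 5.545177 - 4 + 1 = 2.5452

2.5452


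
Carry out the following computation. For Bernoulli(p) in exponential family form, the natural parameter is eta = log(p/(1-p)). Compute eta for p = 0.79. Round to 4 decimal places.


Natural parameter for Bernoulli: eta = log(p/(1-p)).
p = 0.79, 1-p = 0.21.
p/(1-p) = 3.761905.
eta = log(3.761905) = 1.3249

1.3249


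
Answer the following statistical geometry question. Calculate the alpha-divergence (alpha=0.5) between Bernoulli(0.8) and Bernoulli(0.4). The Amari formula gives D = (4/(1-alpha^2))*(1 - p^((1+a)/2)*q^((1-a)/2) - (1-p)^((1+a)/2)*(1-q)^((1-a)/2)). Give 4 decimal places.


Amari alpha-divergence:
D = (4/(1-alpha^2))*(1 - p^((1+a)/2)*q^((1-a)/2) - (1-p)^((1+a)/2)*(1-q)^((1-a)/2)).
alpha = 0.5, p = 0.8, q = 0.4.
e1 = (1+alpha)/2 = 0.75, e2 = (1-alpha)/2 = 0.25.
t1 = p^e1 * q^e2 = 0.8^0.75 * 0.4^0.25 = 0.672717.
t2 = (1-p)^e1 * (1-q)^e2 = 0.2^0.75 * 0.6^0.25 = 0.263215.
4/(1-alpha^2) = 5.333333.
D = 5.333333*(1 - 0.672717 - 0.263215) = 0.3417

0.3417


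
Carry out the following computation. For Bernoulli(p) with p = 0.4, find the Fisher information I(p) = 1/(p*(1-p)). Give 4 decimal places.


For Bernoulli(p), Fisher information is I(p) = 1/(p*(1-p)).
p = 0.4, 1-p = 0.6.
p*(1-p) = 0.24.
I(p) = 1/0.24 = 4.1667

4.1667


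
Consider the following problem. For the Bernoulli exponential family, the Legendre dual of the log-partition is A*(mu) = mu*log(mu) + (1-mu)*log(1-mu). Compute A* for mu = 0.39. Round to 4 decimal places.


Legendre transform for Bernoulli:
A*(mu) = mu*log(mu) + (1-mu)*log(1-mu).
mu = 0.39, 1-mu = 0.61.
mu*log(mu) = 0.39*log(0.39) = -0.367227.
(1-mu)*log(1-mu) = 0.61*log(0.61) = -0.301521.
A* = -0.367227 + -0.301521 = -0.6687

-0.6687


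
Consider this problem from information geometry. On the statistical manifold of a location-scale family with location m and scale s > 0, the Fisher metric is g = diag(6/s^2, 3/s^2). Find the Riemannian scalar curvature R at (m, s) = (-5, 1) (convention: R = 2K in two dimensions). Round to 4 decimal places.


The metric has the form g = (A dm^2 + B ds^2)/s^2 with A = 6, B = 3.
Substitute u = sqrt(A/B)*m: g = B*(du^2 + ds^2)/s^2, i.e. B times the
Poincare upper half-plane metric, which has constant Gaussian curvature -1.
Scaling a 2D metric by a constant c divides the Gaussian curvature by c,
so K = -1/B = -1/(3) = -0.3333 everywhere (the point (m, s) = (-5, 1) is irrelevant:
the curvature is constant).
Scalar curvature in dimension 2: R = 2K = -2/(3) = -0.6667.

-0.6667


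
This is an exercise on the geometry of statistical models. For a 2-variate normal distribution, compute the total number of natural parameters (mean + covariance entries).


Exponential family dimension calculation:
For 2-dim MVN: mean has 2 params, covariance has 2*3/2 = 3 unique entries.
Total dim = 2 + 3 = 5.

5


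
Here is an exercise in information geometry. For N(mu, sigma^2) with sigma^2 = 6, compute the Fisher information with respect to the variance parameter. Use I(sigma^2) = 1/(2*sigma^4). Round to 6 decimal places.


Fisher information for variance: I(sigma^2) = 1/(2*sigma^4).
sigma^2 = 6, so sigma^4 = 36.
I = 1/(2*36) = 1/72 = 0.013889

0.013889


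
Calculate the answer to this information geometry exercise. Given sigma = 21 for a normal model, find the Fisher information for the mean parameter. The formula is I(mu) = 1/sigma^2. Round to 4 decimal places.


The Fisher information for the mean of a normal distribution is I(mu) = 1/sigma^2.
sigma = 21, so sigma^2 = 441.
I(mu) = 1/441 = 0.0023

0.0023


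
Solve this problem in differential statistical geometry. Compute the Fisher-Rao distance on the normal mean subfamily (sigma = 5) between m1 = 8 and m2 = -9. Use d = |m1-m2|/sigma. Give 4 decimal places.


On the fixed-variance normal subfamily, geodesic distance = |m1-m2|/sigma.
|8 - -9| = 17.
sigma = 5.
d = 17/5 = 3.4000

3.4000


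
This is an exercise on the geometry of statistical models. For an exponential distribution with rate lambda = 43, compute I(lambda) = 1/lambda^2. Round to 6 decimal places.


Fisher information for exponential: I(lambda) = 1/lambda^2.
lambda = 43, lambda^2 = 1849.
I = 1/1849 = 0.000541

0.000541


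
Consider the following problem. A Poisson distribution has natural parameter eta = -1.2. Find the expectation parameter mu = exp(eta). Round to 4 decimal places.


Expectation parameter for Poisson exponential family:
mu = exp(eta).
eta = -1.2.
mu = exp(-1.2) = 0.3012

0.3012


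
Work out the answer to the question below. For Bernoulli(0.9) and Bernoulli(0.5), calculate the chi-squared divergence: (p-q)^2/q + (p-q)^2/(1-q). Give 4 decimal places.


Chi-squared divergence between Bernoulli distributions:
chi^2 = (p-q)^2/q + (p-q)^2/(1-q).
p = 0.9, q = 0.5, p-q = 0.4.
(p-q)^2 = 0.16.
term1 = 0.16/0.5 = 0.32.
term2 = 0.16/0.5 = 0.32.
chi^2 = 0.32 + 0.32 = 0.6400

0.6400


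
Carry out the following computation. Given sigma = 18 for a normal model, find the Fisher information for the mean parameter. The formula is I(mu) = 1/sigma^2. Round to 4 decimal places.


The Fisher information for the mean of a normal distribution is I(mu) = 1/sigma^2.
sigma = 18, so sigma^2 = 324.
I(mu) = 1/324 = 0.0031

0.0031


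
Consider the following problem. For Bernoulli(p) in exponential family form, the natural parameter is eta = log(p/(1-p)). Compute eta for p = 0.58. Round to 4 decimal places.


Natural parameter for Bernoulli: eta = log(p/(1-p)).
p = 0.58, 1-p = 0.42.
p/(1-p) = 1.380952.
eta = log(1.380952) = 0.3228

0.3228


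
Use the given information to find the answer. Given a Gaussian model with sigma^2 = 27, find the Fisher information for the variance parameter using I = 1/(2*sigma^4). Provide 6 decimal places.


Fisher information for variance: I(sigma^2) = 1/(2*sigma^4).
sigma^2 = 27, so sigma^4 = 729.
I = 1/(2*729) = 1/1458 = 0.000686

0.000686


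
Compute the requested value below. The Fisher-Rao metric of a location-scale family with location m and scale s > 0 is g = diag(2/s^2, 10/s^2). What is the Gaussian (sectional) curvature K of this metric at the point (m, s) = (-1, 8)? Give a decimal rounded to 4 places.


The metric has the form g = (A dm^2 + B ds^2)/s^2 with A = 2, B = 10.
Substitute u = sqrt(A/B)*m: g = B*(du^2 + ds^2)/s^2, i.e. B times the
Poincare upper half-plane metric, which has constant Gaussian curvature -1.
Scaling a 2D metric by a constant c divides the Gaussian curvature by c,
so K = -1/B = -1/(10) = -0.1000 everywhere (the point (m, s) = (-1, 8) is irrelevant:
the curvature is constant).
The requested Gaussian curvature is K = -0.1000.

-0.1000


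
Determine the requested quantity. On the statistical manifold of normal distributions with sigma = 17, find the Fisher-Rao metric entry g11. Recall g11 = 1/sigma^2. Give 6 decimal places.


For the 2-parameter normal family, the Fisher metric has:
  g11 = 1/sigma^2, g22 = 2/sigma^2.
sigma = 17, sigma^2 = 289.
g11 = 0.003460

0.003460


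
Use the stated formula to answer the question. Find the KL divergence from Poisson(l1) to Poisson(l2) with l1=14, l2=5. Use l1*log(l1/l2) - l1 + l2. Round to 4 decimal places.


KL divergence for Poisson:
KL = l1*log(l1/l2) - l1 + l2.
l1 = 14, l2 = 5.
log(14/5) = 1.029619.
l1*log(l1/l2) = 14 * 1.029619 = 14.414672.
KL = 14.414672 - 14 + 5 = 5.4147

5.4147


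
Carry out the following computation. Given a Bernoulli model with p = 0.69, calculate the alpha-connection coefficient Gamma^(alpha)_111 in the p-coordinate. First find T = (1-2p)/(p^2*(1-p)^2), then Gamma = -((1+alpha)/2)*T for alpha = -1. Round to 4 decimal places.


Skewness (Amari-Chentsov) tensor: T = (1-2p)/(p^2*(1-p)^2).
p = 0.69, 1-2p = -0.38, p^2 = 0.4761, (1-p)^2 = 0.0961.
T = -0.38/(0.4761 * 0.0961) = -8.305428.
In the p-coordinate, Gamma^(alpha) = Gamma^(0) - (alpha/2)*T with Gamma^(0) = (1/2)*g'(p) = -T/2,
so Gamma^(alpha) = -((1+alpha)/2)*T.
alpha = -1, -(1+alpha)/2 = 0.0.
Gamma = 0.0 * -8.305428 = 0.0000

0.0000


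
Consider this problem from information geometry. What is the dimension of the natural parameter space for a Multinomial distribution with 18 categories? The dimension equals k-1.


Exponential family dimension calculation:
For Multinomial with k=18 categories, dim = k-1 = 17.

17


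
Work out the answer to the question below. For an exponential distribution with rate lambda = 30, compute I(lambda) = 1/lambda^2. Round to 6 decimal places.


Fisher information for exponential: I(lambda) = 1/lambda^2.
lambda = 30, lambda^2 = 900.
I = 1/900 = 0.001111

0.001111


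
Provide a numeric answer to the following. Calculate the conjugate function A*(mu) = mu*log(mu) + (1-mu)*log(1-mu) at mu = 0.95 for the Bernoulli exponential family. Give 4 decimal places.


Legendre transform for Bernoulli:
A*(mu) = mu*log(mu) + (1-mu)*log(1-mu).
mu = 0.95, 1-mu = 0.05.
mu*log(mu) = 0.95*log(0.95) = -0.048729.
(1-mu)*log(1-mu) = 0.05*log(0.05) = -0.149787.
A* = -0.048729 + -0.149787 = -0.1985

-0.1985


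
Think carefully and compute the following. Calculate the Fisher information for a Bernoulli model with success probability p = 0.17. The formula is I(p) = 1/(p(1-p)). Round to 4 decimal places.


For Bernoulli(p), Fisher information is I(p) = 1/(p*(1-p)).
p = 0.17, 1-p = 0.83.
p*(1-p) = 0.1411.
I(p) = 1/0.1411 = 7.0872

7.0872


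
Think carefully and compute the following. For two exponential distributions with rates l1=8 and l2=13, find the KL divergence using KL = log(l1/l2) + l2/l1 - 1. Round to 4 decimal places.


KL divergence for exponential family:
KL = log(l1/l2) + l2/l1 - 1.
log(8/13) = -0.485508.
13/8 = 1.625.
KL = -0.485508 + 1.625 - 1 = 0.1395

0.1395


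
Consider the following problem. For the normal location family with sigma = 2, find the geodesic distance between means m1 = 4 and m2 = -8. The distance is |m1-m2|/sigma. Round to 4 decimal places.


On the fixed-variance normal subfamily, geodesic distance = |m1-m2|/sigma.
|4 - -8| = 12.
sigma = 2.
d = 12/2 = 6.0000

6.0000


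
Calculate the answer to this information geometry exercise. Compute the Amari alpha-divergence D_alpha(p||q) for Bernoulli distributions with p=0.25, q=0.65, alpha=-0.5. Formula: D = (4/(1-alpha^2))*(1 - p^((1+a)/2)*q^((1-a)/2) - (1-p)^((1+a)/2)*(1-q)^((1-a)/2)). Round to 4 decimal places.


Amari alpha-divergence:
D = (4/(1-alpha^2))*(1 - p^((1+a)/2)*q^((1-a)/2) - (1-p)^((1+a)/2)*(1-q)^((1-a)/2)).
alpha = -0.5, p = 0.25, q = 0.65.
e1 = (1+alpha)/2 = 0.25, e2 = (1-alpha)/2 = 0.75.
t1 = p^e1 * q^e2 = 0.25^0.25 * 0.65^0.75 = 0.511882.
t2 = (1-p)^e1 * (1-q)^e2 = 0.75^0.25 * 0.35^0.75 = 0.423464.
4/(1-alpha^2) = 5.333333.
D = 5.333333*(1 - 0.511882 - 0.423464) = 0.3448

0.3448


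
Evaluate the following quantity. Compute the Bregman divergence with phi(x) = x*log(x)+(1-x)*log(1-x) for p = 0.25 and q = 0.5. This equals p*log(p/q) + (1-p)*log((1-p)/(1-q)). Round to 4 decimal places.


Bregman divergence with negative entropy generator:
D = p*log(p/q) + (1-p)*log((1-p)/(1-q)).
p = 0.25, q = 0.5.
p*log(p/q) = 0.25*log(0.25/0.5) = -0.173287.
(1-p)*log((1-p)/(1-q)) = 0.75*log(0.75/0.5) = 0.304099.
D = -0.173287 + 0.304099 = 0.1308

0.1308


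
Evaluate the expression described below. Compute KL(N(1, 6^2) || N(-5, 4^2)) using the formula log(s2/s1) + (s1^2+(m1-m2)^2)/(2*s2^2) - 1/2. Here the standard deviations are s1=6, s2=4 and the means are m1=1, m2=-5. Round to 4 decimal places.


KL divergence between normal distributions:
KL = log(s2/s1) + (s1^2 + (m1-m2)^2)/(2*s2^2) - 1/2.
log(4/6) = -0.405465.
(6^2 + (1--5)^2)/(2*4^2) = (36 + 36)/32 = 2.25.
KL = -0.405465 + 2.25 - 0.5 = 1.3445

1.3445


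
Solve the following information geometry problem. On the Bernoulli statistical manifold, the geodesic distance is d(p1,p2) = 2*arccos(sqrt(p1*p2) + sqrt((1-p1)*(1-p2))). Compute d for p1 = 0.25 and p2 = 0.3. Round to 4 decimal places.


Geodesic distance on Bernoulli manifold:
d(p1,p2) = 2*arccos(sqrt(p1*p2) + sqrt((1-p1)*(1-p2))).
sqrt(p1*p2) = sqrt(0.25*0.3) = 0.273861.
sqrt((1-p1)*(1-p2)) = sqrt(0.75*0.7) = 0.724569.
arg = 0.273861 + 0.724569 = 0.99843.
d = 2*arccos(0.99843) = 0.1121

0.1121


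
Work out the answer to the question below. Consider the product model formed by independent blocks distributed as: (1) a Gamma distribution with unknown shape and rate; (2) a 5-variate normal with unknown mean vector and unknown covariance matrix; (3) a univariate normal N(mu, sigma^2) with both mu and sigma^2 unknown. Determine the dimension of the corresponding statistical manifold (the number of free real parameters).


The dimension of a statistical manifold equals the number of free
(independent) real parameters of the model. For a product of independent
blocks the parameter counts add.
- Gamma (shape, rate): 2.
- 5-variate normal: 5 (mean) + 5*6/2 = 15 (symmetric covariance) = 20.
- normal (mu, sigma^2): 2.
Total = 2 + 20 + 2 = 24.
Dimension = 24

24


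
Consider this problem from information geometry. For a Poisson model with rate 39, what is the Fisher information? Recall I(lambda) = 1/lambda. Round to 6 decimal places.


Fisher information for Poisson: I(lambda) = 1/lambda.
lambda = 39.
I(lambda) = 1/39 = 0.025641

0.025641


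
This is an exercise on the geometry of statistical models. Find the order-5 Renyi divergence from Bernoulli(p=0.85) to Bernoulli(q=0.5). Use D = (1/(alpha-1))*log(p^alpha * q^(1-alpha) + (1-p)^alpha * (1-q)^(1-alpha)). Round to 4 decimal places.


Renyi divergence of order alpha between Bernoulli distributions:
D = (1/(alpha-1))*log(p^alpha * q^(1-alpha) + (1-p)^alpha * (1-q)^(1-alpha)).
alpha = 5, p = 0.85, q = 0.5.
p^alpha * q^(1-alpha) = 0.85^5 * 0.5^-4 = 7.099285.
(1-p)^alpha * (1-q)^(1-alpha) = 0.15^5 * 0.5^-4 = 0.001215.
sum = 7.099285 + 0.001215 = 7.1005.
D = (1/4)*log(7.1005) = 0.4900

0.4900


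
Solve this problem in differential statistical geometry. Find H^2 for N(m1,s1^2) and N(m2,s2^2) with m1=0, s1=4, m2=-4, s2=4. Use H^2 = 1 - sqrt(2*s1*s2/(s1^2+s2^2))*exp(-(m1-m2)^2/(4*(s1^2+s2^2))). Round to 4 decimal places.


Squared Hellinger distance for Gaussians:
H^2 = 1 - sqrt(2*s1*s2/(s1^2+s2^2)) * exp(-(m1-m2)^2/(4*(s1^2+s2^2))).
s1^2 = 16, s2^2 = 16, s1^2+s2^2 = 32.
sqrt(2*4*4/(32)) = 1.0.
(m1-m2)^2 = (4)^2 = 16.
exp(-16/(4*32)) = exp(-0.125) = 0.882497.
H^2 = 1 - 1.0*0.882497 = 0.1175

0.1175


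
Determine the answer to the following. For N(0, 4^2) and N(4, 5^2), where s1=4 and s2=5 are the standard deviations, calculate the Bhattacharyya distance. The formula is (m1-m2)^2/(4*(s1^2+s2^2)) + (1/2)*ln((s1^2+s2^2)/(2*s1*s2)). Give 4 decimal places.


Bhattacharyya distance between two Gaussians:
DB = (m1-m2)^2/(4*(s1^2+s2^2)) + (1/2)*ln((s1^2+s2^2)/(2*s1*s2)).
(m1-m2)^2 = (-4)^2 = 16.
s1^2+s2^2 = 16 + 25 = 41.
term1 = 16/164 = 0.097561.
term2 = 0.5*ln(41/40.0) = 0.012346.
DB = 0.097561 + 0.012346 = 0.1099

0.1099


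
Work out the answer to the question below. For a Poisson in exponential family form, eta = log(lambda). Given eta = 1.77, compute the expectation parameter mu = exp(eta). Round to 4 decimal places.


Expectation parameter for Poisson exponential family:
mu = exp(eta).
eta = 1.77.
mu = exp(1.77) = 5.8709

5.8709


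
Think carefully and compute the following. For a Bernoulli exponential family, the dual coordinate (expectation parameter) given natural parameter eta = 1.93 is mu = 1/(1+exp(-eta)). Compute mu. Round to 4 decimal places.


Dual coordinate (expectation parameter) for Bernoulli:
mu = 1/(1+exp(-eta)).
eta = 1.93.
exp(-eta) = exp(-1.93) = 0.145148.
mu = 1/(1+0.145148) = 0.8732

0.8732


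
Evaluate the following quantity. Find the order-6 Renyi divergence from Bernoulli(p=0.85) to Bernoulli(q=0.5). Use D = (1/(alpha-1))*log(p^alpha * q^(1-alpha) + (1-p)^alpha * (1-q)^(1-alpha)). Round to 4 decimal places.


Renyi divergence of order alpha between Bernoulli distributions:
D = (1/(alpha-1))*log(p^alpha * q^(1-alpha) + (1-p)^alpha * (1-q)^(1-alpha)).
alpha = 6, p = 0.85, q = 0.5.
p^alpha * q^(1-alpha) = 0.85^6 * 0.5^-5 = 12.068784.
(1-p)^alpha * (1-q)^(1-alpha) = 0.15^6 * 0.5^-5 = 0.000365.
sum = 12.068784 + 0.000365 = 12.069149.
D = (1/5)*log(12.069149) = 0.4981

0.4981


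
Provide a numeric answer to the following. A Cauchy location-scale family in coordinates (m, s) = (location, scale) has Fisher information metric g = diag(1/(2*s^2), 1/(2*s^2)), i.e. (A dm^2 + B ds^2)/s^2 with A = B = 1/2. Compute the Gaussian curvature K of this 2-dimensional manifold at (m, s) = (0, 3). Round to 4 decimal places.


The metric has the form g = (A dm^2 + B ds^2)/s^2 with A = 1/2, B = 1/2.
Substitute u = sqrt(A/B)*m: g = B*(du^2 + ds^2)/s^2, i.e. B times the
Poincare upper half-plane metric, which has constant Gaussian curvature -1.
Scaling a 2D metric by a constant c divides the Gaussian curvature by c,
so K = -1/B = -1/(1/2) = -2.0000 everywhere (the point (m, s) = (0, 3) is irrelevant:
the curvature is constant).
The requested Gaussian curvature is K = -2.0000.

-2.0000


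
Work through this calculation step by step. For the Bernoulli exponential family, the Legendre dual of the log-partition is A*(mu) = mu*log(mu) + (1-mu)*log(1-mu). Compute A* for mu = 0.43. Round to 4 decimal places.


Legendre transform for Bernoulli:
A*(mu) = mu*log(mu) + (1-mu)*log(1-mu).
mu = 0.43, 1-mu = 0.57.
mu*log(mu) = 0.43*log(0.43) = -0.362907.
(1-mu)*log(1-mu) = 0.57*log(0.57) = -0.320408.
A* = -0.362907 + -0.320408 = -0.6833

-0.6833


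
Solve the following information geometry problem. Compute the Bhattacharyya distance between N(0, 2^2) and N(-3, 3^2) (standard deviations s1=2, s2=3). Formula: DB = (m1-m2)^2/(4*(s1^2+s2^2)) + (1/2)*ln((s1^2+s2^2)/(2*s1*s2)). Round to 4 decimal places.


Bhattacharyya distance between two Gaussians:
DB = (m1-m2)^2/(4*(s1^2+s2^2)) + (1/2)*ln((s1^2+s2^2)/(2*s1*s2)).
(m1-m2)^2 = (3)^2 = 9.
s1^2+s2^2 = 4 + 9 = 13.
term1 = 9/52 = 0.173077.
term2 = 0.5*ln(13/12.0) = 0.040021.
DB = 0.173077 + 0.040021 = 0.2131

0.2131


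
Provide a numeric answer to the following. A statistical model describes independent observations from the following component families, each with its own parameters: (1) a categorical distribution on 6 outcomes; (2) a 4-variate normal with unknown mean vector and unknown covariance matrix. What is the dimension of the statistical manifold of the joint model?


The dimension of a statistical manifold equals the number of free
(independent) real parameters of the model. For a product of independent
blocks the parameter counts add.
- categorical on 6 outcomes (probabilities sum to 1): 6-1 = 5.
- 4-variate normal: 4 (mean) + 4*5/2 = 10 (symmetric covariance) = 14.
Total = 5 + 14 = 19.
Dimension = 19

19


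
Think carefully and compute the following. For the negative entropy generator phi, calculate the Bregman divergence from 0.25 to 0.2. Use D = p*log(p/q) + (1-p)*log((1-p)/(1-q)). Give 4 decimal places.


Bregman divergence with negative entropy generator:
D = p*log(p/q) + (1-p)*log((1-p)/(1-q)).
p = 0.25, q = 0.2.
p*log(p/q) = 0.25*log(0.25/0.2) = 0.055786.
(1-p)*log((1-p)/(1-q)) = 0.75*log(0.75/0.8) = -0.048404.
D = 0.055786 + -0.048404 = 0.0074

0.0074


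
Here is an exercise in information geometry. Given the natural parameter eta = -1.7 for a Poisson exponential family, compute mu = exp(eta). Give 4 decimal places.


Expectation parameter for Poisson exponential family:
mu = exp(eta).
eta = -1.7.
mu = exp(-1.7) = 0.1827

0.1827


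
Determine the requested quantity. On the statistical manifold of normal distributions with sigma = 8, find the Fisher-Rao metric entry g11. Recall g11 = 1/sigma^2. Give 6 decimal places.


For the 2-parameter normal family, the Fisher metric has:
  g11 = 1/sigma^2, g22 = 2/sigma^2.
sigma = 8, sigma^2 = 64.
g11 = 0.015625

0.015625


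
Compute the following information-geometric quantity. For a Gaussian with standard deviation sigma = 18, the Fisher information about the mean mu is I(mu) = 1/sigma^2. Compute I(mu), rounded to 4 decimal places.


The Fisher information for the mean of a normal distribution is I(mu) = 1/sigma^2.
sigma = 18, so sigma^2 = 324.
I(mu) = 1/324 = 0.0031

0.0031


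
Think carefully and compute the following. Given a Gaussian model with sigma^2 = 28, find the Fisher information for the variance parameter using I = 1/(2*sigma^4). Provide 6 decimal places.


Fisher information for variance: I(sigma^2) = 1/(2*sigma^4).
sigma^2 = 28, so sigma^4 = 784.
I = 1/(2*784) = 1/1568 = 0.000638

0.000638


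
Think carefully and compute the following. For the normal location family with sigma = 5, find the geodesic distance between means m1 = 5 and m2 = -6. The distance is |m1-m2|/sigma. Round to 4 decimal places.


On the fixed-variance normal subfamily, geodesic distance = |m1-m2|/sigma.
|5 - -6| = 11.
sigma = 5.
d = 11/5 = 2.2000

2.2000


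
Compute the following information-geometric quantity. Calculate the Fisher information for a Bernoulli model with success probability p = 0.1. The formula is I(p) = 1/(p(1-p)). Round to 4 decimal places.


For Bernoulli(p), Fisher information is I(p) = 1/(p*(1-p)).
p = 0.1, 1-p = 0.9.
p*(1-p) = 0.09.
I(p) = 1/0.09 = 11.1111

11.1111


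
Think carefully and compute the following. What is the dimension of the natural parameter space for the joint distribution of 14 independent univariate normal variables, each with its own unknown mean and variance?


Exponential family dimension calculation:
Each univariate normal has two natural parameters (mu/sigma^2 and -1/(2 sigma^2)).
With 14 independent components, dim = 2 * 14 = 28.

28


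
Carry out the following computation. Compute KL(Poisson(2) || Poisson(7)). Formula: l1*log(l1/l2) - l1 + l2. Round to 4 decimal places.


KL divergence for Poisson:
KL = l1*log(l1/l2) - l1 + l2.
l1 = 2, l2 = 7.
log(2/7) = -1.252763.
l1*log(l1/l2) = 2 * -1.252763 = -2.505526.
KL = -2.505526 - 2 + 7 = 2.4945

2.4945


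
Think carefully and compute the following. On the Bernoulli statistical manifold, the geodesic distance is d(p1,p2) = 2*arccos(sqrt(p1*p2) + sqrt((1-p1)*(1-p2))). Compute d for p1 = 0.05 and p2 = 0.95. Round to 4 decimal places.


Geodesic distance on Bernoulli manifold:
d(p1,p2) = 2*arccos(sqrt(p1*p2) + sqrt((1-p1)*(1-p2))).
sqrt(p1*p2) = sqrt(0.05*0.95) = 0.217945.
sqrt((1-p1)*(1-p2)) = sqrt(0.95*0.05) = 0.217945.
arg = 0.217945 + 0.217945 = 0.43589.
d = 2*arccos(0.43589) = 2.2395

2.2395


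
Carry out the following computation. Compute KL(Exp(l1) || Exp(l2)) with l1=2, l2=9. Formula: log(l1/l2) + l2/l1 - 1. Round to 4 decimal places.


KL divergence for exponential family:
KL = log(l1/l2) + l2/l1 - 1.
log(2/9) = -1.504077.
9/2 = 4.5.
KL = -1.504077 + 4.5 - 1 = 1.9959

1.9959


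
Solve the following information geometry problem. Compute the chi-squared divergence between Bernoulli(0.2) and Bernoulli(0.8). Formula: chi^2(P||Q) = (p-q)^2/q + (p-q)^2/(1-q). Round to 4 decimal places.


Chi-squared divergence between Bernoulli distributions:
chi^2 = (p-q)^2/q + (p-q)^2/(1-q).
p = 0.2, q = 0.8, p-q = -0.6.
(p-q)^2 = 0.36.
term1 = 0.36/0.8 = 0.45.
term2 = 0.36/0.2 = 1.8.
chi^2 = 0.45 + 1.8 = 2.2500

2.2500
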